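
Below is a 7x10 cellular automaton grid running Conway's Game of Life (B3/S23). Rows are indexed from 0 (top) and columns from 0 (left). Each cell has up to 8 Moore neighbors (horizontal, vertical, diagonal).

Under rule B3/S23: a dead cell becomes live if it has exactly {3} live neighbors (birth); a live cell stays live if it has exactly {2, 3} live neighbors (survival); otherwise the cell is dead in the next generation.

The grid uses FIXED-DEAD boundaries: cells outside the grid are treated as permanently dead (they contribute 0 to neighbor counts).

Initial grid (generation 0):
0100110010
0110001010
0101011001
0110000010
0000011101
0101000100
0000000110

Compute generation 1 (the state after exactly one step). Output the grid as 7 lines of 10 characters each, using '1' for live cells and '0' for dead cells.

Simulating step by step:
Generation 0 (given above): 25 live cells
Generation 1: 26 live cells
(generation 1 grid is the final answer)

Answer: 0110010100
1101001011
1001011011
0110100011
0100001100
0000000000
0000000110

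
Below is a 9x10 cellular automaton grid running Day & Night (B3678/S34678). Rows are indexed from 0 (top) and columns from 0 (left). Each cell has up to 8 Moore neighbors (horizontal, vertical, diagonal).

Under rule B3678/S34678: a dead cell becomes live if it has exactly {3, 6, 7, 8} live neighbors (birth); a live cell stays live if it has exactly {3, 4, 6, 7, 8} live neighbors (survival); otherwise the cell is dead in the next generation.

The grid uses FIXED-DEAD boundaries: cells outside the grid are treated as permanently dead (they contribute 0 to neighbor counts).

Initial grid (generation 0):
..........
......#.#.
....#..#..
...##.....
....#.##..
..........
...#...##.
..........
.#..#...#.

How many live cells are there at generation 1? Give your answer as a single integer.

Simulating step by step:
Generation 0 (given above): 15 live cells
Generation 1: 13 live cells
..........
.......#..
...#.#....
...##.##..
...#.#....
......#.#.
..........
.......##.
..........
Population at generation 1: 13

Answer: 13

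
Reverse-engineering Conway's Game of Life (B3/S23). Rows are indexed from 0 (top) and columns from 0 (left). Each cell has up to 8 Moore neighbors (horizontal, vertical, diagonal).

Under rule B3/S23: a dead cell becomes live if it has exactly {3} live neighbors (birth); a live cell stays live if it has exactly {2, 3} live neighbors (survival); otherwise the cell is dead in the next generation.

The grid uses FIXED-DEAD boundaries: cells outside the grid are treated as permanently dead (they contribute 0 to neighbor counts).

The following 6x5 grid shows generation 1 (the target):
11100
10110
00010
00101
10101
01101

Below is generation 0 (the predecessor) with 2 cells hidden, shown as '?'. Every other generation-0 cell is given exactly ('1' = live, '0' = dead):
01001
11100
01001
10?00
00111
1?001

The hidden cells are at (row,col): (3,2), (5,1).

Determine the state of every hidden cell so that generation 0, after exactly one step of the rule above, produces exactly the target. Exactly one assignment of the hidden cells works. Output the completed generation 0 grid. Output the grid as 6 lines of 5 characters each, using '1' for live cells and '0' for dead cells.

Hidden generation-0 cells (in order): (3,2), (5,1).
A hidden cell only influences target cells in its own 3x3 neighborhood. Try each of the 2^2 = 4 assignments, step the completed generation 0 forward once under B3/S23, and compare with the target:
  (3,2)=0 (5,1)=0 -> step gives (2,2)='1' but target has '0' -> reject
  (3,2)=0 (5,1)=1 -> step gives (2,2)='1' but target has '0' -> reject
  (3,2)=1 (5,1)=0 -> step gives (4,0)='0' but target has '1' -> reject
  (3,2)=1 (5,1)=1 -> step reproduces the target at every cell -> ACCEPT
Unique solution: (3,2)=live, (5,1)=live.
Check: live-neighbor counts of every cell in the completed generation 0:
33320
34332
45430
14353
35342
12342
Applying B3/S23 to generation 0 with these counts gives:
11100
10110
00010
00101
10101
01101
which matches the target exactly.

Answer: 01001
11100
01001
10100
00111
11001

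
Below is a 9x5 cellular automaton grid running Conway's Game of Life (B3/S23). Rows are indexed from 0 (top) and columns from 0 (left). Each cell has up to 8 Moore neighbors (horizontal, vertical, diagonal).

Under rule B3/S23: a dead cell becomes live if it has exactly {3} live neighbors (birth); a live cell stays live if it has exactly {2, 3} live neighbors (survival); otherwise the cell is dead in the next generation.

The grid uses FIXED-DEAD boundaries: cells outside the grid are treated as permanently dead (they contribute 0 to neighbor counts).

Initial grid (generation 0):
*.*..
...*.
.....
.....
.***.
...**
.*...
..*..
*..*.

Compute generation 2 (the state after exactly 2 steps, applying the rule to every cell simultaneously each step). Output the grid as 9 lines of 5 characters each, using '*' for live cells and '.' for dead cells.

Answer: .....
.....
.....
..*..
.*..*
.*...
....*
.***.
.....

Derivation:
Simulating step by step:
Generation 0 (given above): 12 live cells
Generation 1: 11 live cells
.....
.....
.....
..*..
..***
.*.**
..**.
.**..
.....
Generation 2: 8 live cells
(generation 2 grid is the final answer)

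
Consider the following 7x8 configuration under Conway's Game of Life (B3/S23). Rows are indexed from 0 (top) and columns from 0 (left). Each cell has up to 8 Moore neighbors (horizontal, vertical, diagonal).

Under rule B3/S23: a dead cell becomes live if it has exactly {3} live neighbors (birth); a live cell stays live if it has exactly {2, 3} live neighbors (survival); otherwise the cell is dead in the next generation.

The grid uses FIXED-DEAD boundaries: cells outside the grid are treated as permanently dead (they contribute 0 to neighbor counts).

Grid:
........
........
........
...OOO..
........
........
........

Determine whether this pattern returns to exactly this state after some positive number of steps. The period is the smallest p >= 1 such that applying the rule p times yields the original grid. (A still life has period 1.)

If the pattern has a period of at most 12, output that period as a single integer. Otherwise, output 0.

Simulating and comparing each generation to the original:
Gen 0 (original, given above): 3 live cells
Gen 1: 3 live cells, differs from original
Gen 2: 3 live cells, MATCHES original -> period = 2

Answer: 2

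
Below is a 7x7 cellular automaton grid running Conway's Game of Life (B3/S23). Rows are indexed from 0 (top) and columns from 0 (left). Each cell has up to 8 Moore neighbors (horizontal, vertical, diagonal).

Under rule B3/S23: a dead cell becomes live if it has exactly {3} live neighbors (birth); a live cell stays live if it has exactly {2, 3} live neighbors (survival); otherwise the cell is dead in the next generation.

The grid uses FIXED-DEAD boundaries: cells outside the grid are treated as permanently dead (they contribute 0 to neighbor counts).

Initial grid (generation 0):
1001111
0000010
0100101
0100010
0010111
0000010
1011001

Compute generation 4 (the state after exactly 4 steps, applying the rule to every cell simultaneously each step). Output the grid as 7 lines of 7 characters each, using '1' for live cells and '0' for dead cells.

Answer: 0000100
0001000
0010010
0010010
0001100
0000000
0000000

Derivation:
Simulating step by step:
Generation 0 (given above): 20 live cells
Generation 1: 13 live cells
0000111
0001000
0000101
0111000
0000101
0110000
0000000
Generation 2: 8 live cells
0000110
0001001
0000100
0011100
0000000
0000000
0000000
Generation 3: 9 live cells
0000110
0001000
0010110
0001100
0001000
0000000
0000000
Generation 4: 8 live cells
(generation 4 grid is the final answer)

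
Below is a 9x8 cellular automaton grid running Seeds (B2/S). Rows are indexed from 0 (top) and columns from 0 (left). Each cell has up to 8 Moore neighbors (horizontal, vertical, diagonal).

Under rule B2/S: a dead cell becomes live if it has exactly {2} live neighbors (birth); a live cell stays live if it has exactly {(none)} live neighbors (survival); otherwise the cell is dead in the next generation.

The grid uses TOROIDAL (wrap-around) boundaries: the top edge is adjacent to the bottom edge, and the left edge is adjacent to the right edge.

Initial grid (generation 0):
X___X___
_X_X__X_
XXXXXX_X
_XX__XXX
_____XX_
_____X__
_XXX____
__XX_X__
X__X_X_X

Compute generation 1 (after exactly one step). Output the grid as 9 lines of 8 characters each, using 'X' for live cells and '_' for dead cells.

Answer: ________
________
________
________
XXX_____
_X_X____
_____XX_
_______X
________

Derivation:
Simulating step by step:
Generation 0 (given above): 30 live cells
Generation 1: 8 live cells
(generation 1 grid is the final answer)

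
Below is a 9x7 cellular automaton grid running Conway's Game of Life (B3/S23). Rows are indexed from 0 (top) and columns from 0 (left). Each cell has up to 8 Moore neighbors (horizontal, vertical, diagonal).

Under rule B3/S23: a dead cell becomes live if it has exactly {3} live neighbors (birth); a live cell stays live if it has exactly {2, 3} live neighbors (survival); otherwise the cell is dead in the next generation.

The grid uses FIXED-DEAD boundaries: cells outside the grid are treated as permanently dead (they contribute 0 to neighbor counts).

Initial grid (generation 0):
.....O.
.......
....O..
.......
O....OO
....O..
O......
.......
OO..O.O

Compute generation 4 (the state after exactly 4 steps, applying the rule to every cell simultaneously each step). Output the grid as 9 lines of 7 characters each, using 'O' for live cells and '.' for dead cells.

Simulating step by step:
Generation 0 (given above): 11 live cells
Generation 1: 5 live cells
.......
.......
.......
.....O.
.....O.
.....O.
.......
OO.....
.......
Generation 2: 3 live cells
.......
.......
.......
.......
....OOO
.......
.......
.......
.......
Generation 3: 3 live cells
.......
.......
.......
.....O.
.....O.
.....O.
.......
.......
.......
Generation 4: 3 live cells
(generation 4 grid is the final answer)

Answer: .......
.......
.......
.......
....OOO
.......
.......
.......
.......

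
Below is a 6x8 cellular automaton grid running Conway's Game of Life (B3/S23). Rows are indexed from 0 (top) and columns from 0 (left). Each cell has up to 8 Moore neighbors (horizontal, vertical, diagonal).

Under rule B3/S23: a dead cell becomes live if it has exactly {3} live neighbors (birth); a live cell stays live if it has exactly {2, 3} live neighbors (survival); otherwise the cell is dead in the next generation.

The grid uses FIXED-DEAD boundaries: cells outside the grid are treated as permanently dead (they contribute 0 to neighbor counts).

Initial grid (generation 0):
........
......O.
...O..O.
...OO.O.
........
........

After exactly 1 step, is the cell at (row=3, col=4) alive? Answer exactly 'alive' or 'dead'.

Answer: alive

Derivation:
Simulating step by step:
Generation 0 (given above): 6 live cells
Generation 1: 7 live cells
........
........
...OO.OO
...OOO..
........
........

Cell (3,4) at generation 1: 1 -> alive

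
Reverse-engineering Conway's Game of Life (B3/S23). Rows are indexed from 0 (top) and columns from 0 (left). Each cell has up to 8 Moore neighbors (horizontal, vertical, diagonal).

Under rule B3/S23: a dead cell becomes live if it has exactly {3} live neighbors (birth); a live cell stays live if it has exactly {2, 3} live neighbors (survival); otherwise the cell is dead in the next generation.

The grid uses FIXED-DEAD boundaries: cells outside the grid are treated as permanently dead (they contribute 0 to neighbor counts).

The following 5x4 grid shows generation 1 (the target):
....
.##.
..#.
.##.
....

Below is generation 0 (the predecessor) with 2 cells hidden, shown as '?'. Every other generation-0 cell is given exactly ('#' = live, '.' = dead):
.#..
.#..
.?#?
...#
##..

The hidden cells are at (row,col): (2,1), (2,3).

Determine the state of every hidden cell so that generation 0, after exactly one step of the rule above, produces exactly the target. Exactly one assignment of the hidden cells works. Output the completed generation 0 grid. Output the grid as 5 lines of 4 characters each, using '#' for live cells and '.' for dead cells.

Answer: .#..
.#..
..#.
...#
##..

Derivation:
Hidden generation-0 cells (in order): (2,1), (2,3).
A hidden cell only influences target cells in its own 3x3 neighborhood. Try each of the 2^2 = 4 assignments, step the completed generation 0 forward once under B3/S23, and compare with the target:
  (2,1)=. (2,3)=. -> step reproduces the target at every cell -> ACCEPT
  (2,1)=. (2,3)=# -> step gives (1,2)='.' but target has '#' -> reject
  (2,1)=# (2,3)=. -> step gives (1,0)='#' but target has '.' -> reject
  (2,1)=# (2,3)=# -> step gives (1,0)='#' but target has '.' -> reject
Unique solution: (2,1)=dead, (2,3)=dead.
Check: live-neighbor counts of every cell in the completed generation 0:
2120
2231
1222
2331
1121
Applying B3/S23 to generation 0 with these counts gives:
....
.##.
..#.
.##.
....
which matches the target exactly.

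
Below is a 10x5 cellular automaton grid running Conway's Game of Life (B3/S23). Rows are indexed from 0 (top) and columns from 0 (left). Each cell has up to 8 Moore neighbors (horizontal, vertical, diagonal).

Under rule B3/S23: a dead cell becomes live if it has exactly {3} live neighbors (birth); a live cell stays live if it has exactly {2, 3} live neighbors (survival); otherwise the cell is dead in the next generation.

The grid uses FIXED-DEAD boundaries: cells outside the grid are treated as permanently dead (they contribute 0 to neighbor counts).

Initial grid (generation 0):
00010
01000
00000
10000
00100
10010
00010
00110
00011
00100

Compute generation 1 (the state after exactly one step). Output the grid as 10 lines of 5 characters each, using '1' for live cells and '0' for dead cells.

Answer: 00000
00000
00000
00000
01000
00110
00011
00100
00001
00010

Derivation:
Simulating step by step:
Generation 0 (given above): 12 live cells
Generation 1: 8 live cells
(generation 1 grid is the final answer)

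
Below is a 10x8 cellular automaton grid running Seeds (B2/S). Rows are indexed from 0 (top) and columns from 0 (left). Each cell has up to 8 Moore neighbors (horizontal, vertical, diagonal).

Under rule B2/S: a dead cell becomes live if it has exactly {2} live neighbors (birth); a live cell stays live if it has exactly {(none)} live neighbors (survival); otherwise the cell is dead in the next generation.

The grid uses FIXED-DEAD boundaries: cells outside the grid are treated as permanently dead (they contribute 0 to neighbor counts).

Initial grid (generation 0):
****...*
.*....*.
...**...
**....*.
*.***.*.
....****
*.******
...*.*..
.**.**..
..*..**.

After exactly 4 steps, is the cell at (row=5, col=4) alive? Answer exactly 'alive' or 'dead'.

Answer: dead

Derivation:
Simulating step by step:
Generation 0 (given above): 37 live cells
Generation 1: 10 live cells
......*.
.....*.*
......**
.......*
........
*.......
.*......
*......*
........
........
Generation 2: 5 live cells
.....*.*
........
.....*..
........
........
.*......
........
.*......
........
........
Generation 3: 6 live cells
......*.
....**..
........
........
........
........
***.....
........
........
........
Generation 4: 8 live cells
....*...
......*.
....**..
........
........
*.*.....
........
*.*.....
........
........

Cell (5,4) at generation 4: 0 -> dead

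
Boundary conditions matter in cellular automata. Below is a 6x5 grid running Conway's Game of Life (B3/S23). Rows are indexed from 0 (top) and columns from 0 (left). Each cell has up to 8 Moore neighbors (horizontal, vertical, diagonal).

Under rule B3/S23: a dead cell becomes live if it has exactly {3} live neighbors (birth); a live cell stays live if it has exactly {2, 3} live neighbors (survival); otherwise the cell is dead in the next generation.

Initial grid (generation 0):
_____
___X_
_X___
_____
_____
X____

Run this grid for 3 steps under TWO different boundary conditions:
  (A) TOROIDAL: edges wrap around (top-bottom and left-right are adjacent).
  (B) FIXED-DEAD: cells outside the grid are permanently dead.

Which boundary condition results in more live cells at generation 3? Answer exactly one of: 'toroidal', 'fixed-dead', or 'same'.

Under TOROIDAL boundary, generation 3:
_____
_____
_____
_____
_____
_____
Population = 0

Under FIXED-DEAD boundary, generation 3:
_____
_____
_____
_____
_____
_____
Population = 0

Comparison: toroidal=0, fixed-dead=0 -> same

Answer: same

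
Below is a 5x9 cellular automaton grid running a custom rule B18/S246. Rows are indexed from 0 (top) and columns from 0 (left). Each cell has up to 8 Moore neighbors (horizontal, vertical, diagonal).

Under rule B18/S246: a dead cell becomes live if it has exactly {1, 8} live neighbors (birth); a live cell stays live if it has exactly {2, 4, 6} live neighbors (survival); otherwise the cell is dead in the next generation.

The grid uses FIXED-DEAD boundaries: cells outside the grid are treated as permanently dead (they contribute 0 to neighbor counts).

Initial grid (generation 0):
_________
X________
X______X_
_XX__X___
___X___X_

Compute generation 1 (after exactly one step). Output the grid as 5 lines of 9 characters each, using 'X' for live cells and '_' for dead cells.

Answer: XX_______
______XXX
X__XXX__X
_XX______
X____X__X

Derivation:
Simulating step by step:
Generation 0 (given above): 8 live cells
Generation 1: 15 live cells
(generation 1 grid is the final answer)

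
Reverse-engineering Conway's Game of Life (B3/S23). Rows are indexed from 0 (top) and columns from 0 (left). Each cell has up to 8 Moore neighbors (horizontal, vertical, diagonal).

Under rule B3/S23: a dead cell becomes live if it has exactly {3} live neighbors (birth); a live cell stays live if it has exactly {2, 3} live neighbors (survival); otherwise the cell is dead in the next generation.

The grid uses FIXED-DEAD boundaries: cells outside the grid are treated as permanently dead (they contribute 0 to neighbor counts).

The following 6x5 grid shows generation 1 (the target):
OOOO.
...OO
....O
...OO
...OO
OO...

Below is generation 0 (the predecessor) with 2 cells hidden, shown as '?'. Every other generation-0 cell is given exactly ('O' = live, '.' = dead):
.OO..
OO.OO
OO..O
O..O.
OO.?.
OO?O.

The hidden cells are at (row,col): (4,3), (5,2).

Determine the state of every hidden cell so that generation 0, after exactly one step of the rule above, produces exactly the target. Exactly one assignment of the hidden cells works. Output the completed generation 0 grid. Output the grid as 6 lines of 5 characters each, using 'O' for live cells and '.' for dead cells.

Answer: .OO..
OO.OO
OO..O
O..O.
OO.O.
OO.O.

Derivation:
Hidden generation-0 cells (in order): (4,3), (5,2).
A hidden cell only influences target cells in its own 3x3 neighborhood. Try each of the 2^2 = 4 assignments, step the completed generation 0 forward once under B3/S23, and compare with the target:
  (4,3)=. (5,2)=. -> step gives (3,2)='O' but target has '.' -> reject
  (4,3)=. (5,2)=O -> step gives (3,2)='O' but target has '.' -> reject
  (4,3)=O (5,2)=. -> step reproduces the target at every cell -> ACCEPT
  (4,3)=O (5,2)=O -> step gives (5,1)='.' but target has 'O' -> reject
Unique solution: (4,3)=live, (5,2)=dead.
Check: live-neighbor counts of every cell in the completed generation 0:
33332
45532
44443
45423
44523
33412
Applying B3/S23 to generation 0 with these counts gives:
OOOO.
...OO
....O
...OO
...OO
OO...
which matches the target exactly.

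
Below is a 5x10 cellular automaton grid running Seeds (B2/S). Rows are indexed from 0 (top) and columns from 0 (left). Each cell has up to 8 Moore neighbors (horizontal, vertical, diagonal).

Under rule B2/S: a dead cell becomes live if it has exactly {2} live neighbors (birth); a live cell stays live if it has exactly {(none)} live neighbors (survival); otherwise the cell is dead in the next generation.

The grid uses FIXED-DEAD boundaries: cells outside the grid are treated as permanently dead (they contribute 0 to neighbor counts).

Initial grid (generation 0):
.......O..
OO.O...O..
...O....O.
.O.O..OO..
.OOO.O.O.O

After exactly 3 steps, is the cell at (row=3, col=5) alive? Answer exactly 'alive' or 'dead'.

Answer: alive

Derivation:
Simulating step by step:
Generation 0 (given above): 17 live cells
Generation 1: 11 live cells
OOO...O.O.
....O.O...
..........
O....O...O
O.........
Generation 2: 8 live cells
...O......
O.OO......
....O.O...
.O........
.O........
Generation 3: 11 live cells
.O..O.....
.O...O....
O....O....
O.O..O....
O.O.......

Cell (3,5) at generation 3: 1 -> alive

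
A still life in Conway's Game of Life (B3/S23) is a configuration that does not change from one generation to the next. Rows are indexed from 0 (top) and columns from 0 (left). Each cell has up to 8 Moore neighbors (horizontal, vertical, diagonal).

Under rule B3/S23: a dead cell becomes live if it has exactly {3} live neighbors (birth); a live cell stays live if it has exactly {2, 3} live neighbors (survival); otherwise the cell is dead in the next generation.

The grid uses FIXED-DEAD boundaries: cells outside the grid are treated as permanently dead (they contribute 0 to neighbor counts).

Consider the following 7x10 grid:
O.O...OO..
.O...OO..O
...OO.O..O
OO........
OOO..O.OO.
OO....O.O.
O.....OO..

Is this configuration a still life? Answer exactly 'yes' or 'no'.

Answer: no

Derivation:
Compute generation 1 and compare to generation 0 (given above):
Generation 1:
.O...OOO..
.OOOO...O.
OOO.O.O...
O..OOOOOO.
..O...OOO.
..O..O..O.
OO....OO..
Cell (0,0) differs: gen0=1 vs gen1=0 -> NOT a still life.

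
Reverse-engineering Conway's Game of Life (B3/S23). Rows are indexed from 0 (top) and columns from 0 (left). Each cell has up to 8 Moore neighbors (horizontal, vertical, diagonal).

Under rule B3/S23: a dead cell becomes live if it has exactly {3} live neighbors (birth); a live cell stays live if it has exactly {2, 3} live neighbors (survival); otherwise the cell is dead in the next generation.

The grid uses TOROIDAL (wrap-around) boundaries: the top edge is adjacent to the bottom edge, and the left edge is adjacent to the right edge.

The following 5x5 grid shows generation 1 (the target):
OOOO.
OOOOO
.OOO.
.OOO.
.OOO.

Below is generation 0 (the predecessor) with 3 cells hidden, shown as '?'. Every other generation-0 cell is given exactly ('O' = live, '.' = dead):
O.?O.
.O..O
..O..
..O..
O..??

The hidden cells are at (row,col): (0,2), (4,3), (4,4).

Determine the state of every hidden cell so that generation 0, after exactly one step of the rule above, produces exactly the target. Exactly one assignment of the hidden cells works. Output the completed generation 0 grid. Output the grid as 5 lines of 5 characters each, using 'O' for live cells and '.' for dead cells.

Answer: O..O.
.O..O
..O..
..O..
O..O.

Derivation:
Hidden generation-0 cells (in order): (0,2), (4,3), (4,4).
A hidden cell only influences target cells in its own 3x3 neighborhood. Try each of the 2^3 = 8 assignments, step the completed generation 0 forward once under B3/S23, and compare with the target:
  (0,2)=. (4,3)=. (4,4)=. -> step gives (0,2)='.' but target has 'O' -> reject
  (0,2)=. (4,3)=. (4,4)=O -> step gives (0,0)='.' but target has 'O' -> reject
  (0,2)=. (4,3)=O (4,4)=. -> step reproduces the target at every cell -> ACCEPT
  (0,2)=. (4,3)=O (4,4)=O -> step gives (0,0)='.' but target has 'O' -> reject
  (0,2)=O (4,3)=. (4,4)=. -> step gives (0,1)='.' but target has 'O' -> reject
  (0,2)=O (4,3)=. (4,4)=O -> step gives (0,0)='.' but target has 'O' -> reject
  (0,2)=O (4,3)=O (4,4)=. -> step gives (0,1)='.' but target has 'O' -> reject
  (0,2)=O (4,3)=O (4,4)=O -> step gives (0,0)='.' but target has 'O' -> reject
Unique solution: (0,2)=dead, (4,3)=live, (4,4)=dead.
Check: live-neighbor counts of every cell in the completed generation 0:
33325
32332
23231
13232
13324
Applying B3/S23 to generation 0 with these counts gives:
OOOO.
OOOOO
.OOO.
.OOO.
.OOO.
which matches the target exactly.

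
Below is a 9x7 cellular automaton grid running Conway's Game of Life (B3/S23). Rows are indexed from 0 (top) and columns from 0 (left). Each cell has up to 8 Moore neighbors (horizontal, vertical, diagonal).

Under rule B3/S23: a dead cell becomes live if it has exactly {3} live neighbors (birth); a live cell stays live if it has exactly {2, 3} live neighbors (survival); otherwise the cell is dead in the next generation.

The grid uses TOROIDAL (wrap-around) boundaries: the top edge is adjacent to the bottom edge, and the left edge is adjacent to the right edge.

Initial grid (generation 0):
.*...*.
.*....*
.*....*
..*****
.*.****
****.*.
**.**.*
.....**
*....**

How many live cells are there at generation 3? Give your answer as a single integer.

Simulating step by step:
Generation 0 (given above): 31 live cells
Generation 1: 15 live cells
.*...*.
.**..**
.*.**.*
.*.....
.......
.......
...*...
.*.....
*...*..
Generation 2: 15 live cells
.**.**.
.*.*..*
.*.**.*
*.*....
.......
.......
.......
.......
**.....
Generation 3: 18 live cells
...****
.*....*
.*.****
****...
.......
.......
.......
.......
***....
Population at generation 3: 18

Answer: 18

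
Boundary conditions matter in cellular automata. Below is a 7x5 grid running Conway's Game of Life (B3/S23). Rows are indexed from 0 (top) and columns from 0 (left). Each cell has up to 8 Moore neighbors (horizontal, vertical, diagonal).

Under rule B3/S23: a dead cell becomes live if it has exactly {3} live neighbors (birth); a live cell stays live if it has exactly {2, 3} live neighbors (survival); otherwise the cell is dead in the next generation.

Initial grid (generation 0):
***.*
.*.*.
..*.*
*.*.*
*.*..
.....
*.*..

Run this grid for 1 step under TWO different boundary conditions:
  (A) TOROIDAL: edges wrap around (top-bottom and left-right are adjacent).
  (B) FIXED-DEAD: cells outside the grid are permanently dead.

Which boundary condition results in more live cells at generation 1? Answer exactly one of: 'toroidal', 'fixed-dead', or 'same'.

Answer: toroidal

Derivation:
Under TOROIDAL boundary, generation 1:
....*
.....
..*.*
*.*.*
*..**
.....
*.***
Population = 13

Under FIXED-DEAD boundary, generation 1:
****.
*...*
..*.*
..*..
...*.
.....
.....
Population = 10

Comparison: toroidal=13, fixed-dead=10 -> toroidal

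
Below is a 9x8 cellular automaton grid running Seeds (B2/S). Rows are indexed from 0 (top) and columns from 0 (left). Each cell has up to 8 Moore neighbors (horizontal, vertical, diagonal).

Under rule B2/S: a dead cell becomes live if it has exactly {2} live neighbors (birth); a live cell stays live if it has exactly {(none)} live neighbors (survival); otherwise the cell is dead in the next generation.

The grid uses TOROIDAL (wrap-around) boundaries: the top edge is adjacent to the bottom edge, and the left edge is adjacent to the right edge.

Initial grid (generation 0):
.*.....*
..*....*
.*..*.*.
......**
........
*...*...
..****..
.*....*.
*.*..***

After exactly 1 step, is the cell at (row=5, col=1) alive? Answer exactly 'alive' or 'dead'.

Simulating step by step:
Generation 0 (given above): 22 live cells
Generation 1: 15 live cells
...*.*..
...*.*..
..**....
*.......
*....**.
.**.....
*.....**
........
........

Cell (5,1) at generation 1: 1 -> alive

Answer: alive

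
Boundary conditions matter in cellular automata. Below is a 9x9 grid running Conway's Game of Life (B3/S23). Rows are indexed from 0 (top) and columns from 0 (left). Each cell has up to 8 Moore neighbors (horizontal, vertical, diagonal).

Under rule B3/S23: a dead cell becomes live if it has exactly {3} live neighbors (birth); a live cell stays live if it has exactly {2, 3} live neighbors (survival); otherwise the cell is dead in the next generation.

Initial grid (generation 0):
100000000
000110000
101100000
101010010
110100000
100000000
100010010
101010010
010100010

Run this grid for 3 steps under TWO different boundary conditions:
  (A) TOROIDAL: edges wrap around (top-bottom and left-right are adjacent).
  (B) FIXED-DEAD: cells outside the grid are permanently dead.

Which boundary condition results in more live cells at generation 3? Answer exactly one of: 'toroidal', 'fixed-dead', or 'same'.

Answer: toroidal

Derivation:
Under TOROIDAL boundary, generation 3:
110000001
110100000
101000001
001000000
000100010
001110000
101110000
110010000
110000001
Population = 25

Under FIXED-DEAD boundary, generation 3:
010100000
010010000
000000000
011000000
000100000
101110000
101110000
100010111
011100000
Population = 23

Comparison: toroidal=25, fixed-dead=23 -> toroidal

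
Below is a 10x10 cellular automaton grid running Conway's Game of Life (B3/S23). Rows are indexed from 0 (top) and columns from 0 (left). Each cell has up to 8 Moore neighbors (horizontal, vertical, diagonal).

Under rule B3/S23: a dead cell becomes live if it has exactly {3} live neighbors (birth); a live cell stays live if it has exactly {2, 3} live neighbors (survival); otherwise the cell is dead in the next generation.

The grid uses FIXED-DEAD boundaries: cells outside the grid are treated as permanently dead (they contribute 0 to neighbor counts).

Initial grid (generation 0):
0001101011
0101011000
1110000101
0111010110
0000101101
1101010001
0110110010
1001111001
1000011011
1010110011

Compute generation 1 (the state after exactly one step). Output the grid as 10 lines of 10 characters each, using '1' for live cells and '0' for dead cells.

Answer: 0011101100
1101011001
1000010100
1001110001
1000000101
1101000101
0000000011
1011000001
1000000000
0100111111

Derivation:
Simulating step by step:
Generation 0 (given above): 51 live cells
Generation 1: 41 live cells
(generation 1 grid is the final answer)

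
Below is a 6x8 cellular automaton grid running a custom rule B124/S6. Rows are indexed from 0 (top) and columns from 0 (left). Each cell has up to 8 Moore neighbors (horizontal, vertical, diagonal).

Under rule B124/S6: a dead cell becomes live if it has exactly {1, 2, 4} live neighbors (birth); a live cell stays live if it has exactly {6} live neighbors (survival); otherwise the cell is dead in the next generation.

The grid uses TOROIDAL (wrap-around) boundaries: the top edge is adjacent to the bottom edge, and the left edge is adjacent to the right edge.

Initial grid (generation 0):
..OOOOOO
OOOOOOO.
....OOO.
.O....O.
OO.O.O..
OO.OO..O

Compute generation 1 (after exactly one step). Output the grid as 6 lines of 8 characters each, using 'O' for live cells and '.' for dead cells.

Answer: ..O..O..
...O..O.
.OOO.O.O
...OO...
....O..O
....O...

Derivation:
Simulating step by step:
Generation 0 (given above): 27 live cells
Generation 1: 14 live cells
(generation 1 grid is the final answer)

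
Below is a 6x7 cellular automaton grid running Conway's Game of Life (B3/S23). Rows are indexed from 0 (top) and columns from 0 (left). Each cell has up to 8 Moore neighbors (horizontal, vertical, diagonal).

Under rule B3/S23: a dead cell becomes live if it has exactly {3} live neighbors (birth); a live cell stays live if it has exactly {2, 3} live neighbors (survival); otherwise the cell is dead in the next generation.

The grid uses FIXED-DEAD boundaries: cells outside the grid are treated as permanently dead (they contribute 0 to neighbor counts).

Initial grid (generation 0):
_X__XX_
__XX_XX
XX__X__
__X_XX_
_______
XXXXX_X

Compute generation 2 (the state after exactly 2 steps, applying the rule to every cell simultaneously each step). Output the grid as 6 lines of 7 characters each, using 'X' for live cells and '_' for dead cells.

Simulating step by step:
Generation 0 (given above): 19 live cells
Generation 1: 18 live cells
__XXXXX
X_XX__X
_X____X
_X_XXX_
_______
_XXX___
Generation 2: 14 live cells
(generation 2 grid is the final answer)

Answer: _XX_XXX
______X
XX____X
__X_XX_
_X_____
__X____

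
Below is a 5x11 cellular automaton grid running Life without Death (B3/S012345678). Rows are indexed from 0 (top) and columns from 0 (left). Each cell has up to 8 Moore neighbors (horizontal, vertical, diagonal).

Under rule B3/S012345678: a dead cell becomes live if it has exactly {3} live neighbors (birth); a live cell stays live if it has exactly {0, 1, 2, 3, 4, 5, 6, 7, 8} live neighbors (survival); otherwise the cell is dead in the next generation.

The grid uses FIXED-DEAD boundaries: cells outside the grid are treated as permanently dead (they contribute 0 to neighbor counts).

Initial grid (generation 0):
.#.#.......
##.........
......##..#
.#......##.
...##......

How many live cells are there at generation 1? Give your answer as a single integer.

Simulating step by step:
Generation 0 (given above): 12 live cells
Generation 1: 20 live cells
####.......
###........
##....#####
.#.....###.
...##......
Population at generation 1: 20

Answer: 20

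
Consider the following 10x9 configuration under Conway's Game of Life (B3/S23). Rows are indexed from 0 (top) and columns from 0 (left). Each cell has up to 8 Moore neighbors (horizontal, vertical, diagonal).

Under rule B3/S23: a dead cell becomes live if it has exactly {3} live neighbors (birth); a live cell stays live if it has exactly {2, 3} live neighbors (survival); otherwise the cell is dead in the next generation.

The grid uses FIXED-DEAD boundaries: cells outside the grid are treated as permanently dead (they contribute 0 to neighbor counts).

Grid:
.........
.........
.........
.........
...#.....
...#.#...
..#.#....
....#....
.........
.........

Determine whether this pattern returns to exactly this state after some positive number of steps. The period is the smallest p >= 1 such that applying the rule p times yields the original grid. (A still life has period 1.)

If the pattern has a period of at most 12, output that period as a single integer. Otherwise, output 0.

Answer: 2

Derivation:
Simulating and comparing each generation to the original:
Gen 0 (original, given above): 6 live cells
Gen 1: 6 live cells, differs from original
Gen 2: 6 live cells, MATCHES original -> period = 2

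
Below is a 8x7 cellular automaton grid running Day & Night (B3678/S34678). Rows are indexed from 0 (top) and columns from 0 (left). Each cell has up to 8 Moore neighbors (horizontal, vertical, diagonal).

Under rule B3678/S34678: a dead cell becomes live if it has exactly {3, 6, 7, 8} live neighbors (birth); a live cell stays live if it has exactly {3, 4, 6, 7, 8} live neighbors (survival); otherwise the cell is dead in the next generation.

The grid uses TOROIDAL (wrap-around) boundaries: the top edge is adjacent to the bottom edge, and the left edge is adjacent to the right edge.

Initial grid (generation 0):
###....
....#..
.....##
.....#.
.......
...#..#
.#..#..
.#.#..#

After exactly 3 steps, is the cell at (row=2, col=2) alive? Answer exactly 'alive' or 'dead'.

Answer: dead

Derivation:
Simulating step by step:
Generation 0 (given above): 14 live cells
Generation 1: 14 live cells
####...
##...##
....##.
......#
.......
.......
...#.#.
.#.....
Generation 2: 12 live cells
..#....
##.#.##
.....#.
.....#.
.......
.......
.......
##.##..
Generation 3: 8 live cells
..#..#.
..#.#.#
#....#.
.......
.......
.......
.......
..#....

Cell (2,2) at generation 3: 0 -> dead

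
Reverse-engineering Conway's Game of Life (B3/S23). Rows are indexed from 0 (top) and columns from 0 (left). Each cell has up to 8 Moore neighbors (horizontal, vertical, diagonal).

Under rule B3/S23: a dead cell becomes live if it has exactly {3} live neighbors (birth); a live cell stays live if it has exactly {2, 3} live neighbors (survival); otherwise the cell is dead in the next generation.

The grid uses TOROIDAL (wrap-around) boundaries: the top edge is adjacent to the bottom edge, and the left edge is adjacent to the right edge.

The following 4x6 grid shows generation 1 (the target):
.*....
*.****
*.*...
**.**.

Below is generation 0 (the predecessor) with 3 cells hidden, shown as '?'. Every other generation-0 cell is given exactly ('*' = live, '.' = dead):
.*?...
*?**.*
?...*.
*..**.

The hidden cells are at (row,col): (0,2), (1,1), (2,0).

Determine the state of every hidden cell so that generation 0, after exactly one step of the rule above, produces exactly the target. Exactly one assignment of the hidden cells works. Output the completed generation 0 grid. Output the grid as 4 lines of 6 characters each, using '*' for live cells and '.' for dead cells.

Answer: .*....
*.**.*
*...*.
*..**.

Derivation:
Hidden generation-0 cells (in order): (0,2), (1,1), (2,0).
A hidden cell only influences target cells in its own 3x3 neighborhood. Try each of the 2^3 = 8 assignments, step the completed generation 0 forward once under B3/S23, and compare with the target:
  (0,2)=. (1,1)=. (2,0)=. -> step gives (1,1)='*' but target has '.' -> reject
  (0,2)=. (1,1)=. (2,0)=* -> step reproduces the target at every cell -> ACCEPT
  (0,2)=. (1,1)=* (2,0)=. -> step gives (0,1)='.' but target has '*' -> reject
  (0,2)=. (1,1)=* (2,0)=* -> step gives (0,1)='.' but target has '*' -> reject
  (0,2)=* (1,1)=. (2,0)=. -> step gives (0,1)='.' but target has '*' -> reject
  (0,2)=* (1,1)=. (2,0)=* -> step gives (0,1)='.' but target has '*' -> reject
  (0,2)=* (1,1)=* (2,0)=. -> step gives (0,1)='.' but target has '*' -> reject
  (0,2)=* (1,1)=* (2,0)=* -> step gives (0,1)='.' but target has '*' -> reject
Unique solution: (0,2)=dead, (1,1)=dead, (2,0)=live.
Check: live-neighbor counts of every cell in the completed generation 0:
434444
342233
343546
232224
Applying B3/S23 to generation 0 with these counts gives:
.*....
*.****
*.*...
**.**.
which matches the target exactly.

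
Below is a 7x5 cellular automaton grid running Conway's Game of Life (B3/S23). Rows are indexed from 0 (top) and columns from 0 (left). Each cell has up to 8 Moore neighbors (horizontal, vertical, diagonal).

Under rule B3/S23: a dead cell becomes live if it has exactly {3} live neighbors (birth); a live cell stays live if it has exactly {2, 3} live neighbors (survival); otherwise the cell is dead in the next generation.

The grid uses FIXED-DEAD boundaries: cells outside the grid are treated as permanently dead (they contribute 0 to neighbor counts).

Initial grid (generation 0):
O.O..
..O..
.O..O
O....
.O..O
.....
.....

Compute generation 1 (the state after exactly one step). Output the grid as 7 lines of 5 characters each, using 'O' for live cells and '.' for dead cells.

Answer: .O...
..OO.
.O...
OO...
.....
.....
.....

Derivation:
Simulating step by step:
Generation 0 (given above): 8 live cells
Generation 1: 6 live cells
(generation 1 grid is the final answer)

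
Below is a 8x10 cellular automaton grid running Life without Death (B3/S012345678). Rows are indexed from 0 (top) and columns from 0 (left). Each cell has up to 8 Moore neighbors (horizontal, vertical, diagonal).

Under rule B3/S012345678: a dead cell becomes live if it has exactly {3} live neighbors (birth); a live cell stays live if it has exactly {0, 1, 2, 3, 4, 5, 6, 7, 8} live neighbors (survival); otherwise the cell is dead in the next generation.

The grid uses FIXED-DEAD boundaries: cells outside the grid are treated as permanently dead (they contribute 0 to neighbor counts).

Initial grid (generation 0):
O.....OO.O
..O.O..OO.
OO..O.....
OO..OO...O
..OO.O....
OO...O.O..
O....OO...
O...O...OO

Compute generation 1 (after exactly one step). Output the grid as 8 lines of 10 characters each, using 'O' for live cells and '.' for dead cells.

Answer: O.....OO.O
O.OOOOOOO.
OOO.O...O.
OO..OO...O
..OO.O....
OOO..O.O..
O...OOOOO.
O...OO..OO

Derivation:
Simulating step by step:
Generation 0 (given above): 30 live cells
Generation 1: 41 live cells
(generation 1 grid is the final answer)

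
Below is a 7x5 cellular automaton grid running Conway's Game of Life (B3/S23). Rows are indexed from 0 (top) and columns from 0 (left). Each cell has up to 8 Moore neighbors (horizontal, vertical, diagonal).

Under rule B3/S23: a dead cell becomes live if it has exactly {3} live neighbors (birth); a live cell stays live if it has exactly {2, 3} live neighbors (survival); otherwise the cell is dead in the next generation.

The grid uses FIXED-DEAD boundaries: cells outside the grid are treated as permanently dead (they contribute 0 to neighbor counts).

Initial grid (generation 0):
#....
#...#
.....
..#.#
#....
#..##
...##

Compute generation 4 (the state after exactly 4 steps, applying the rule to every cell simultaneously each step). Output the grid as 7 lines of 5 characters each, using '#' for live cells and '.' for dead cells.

Simulating step by step:
Generation 0 (given above): 11 live cells
Generation 1: 7 live cells
.....
.....
...#.
.....
.#..#
...##
...##
Generation 2: 5 live cells
.....
.....
.....
.....
...##
..#..
...##
Generation 3: 3 live cells
.....
.....
.....
.....
...#.
..#..
...#.
Generation 4: 2 live cells
(generation 4 grid is the final answer)

Answer: .....
.....
.....
.....
.....
..##.
.....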